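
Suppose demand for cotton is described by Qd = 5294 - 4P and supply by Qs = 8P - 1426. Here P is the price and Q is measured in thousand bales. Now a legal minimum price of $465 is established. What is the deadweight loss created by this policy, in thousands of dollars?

Without the control the market clears where 5294 - 4P = 8P - 1426, i.e. P* = 560 and Q* = 3054.
Since 465 is below P* = 560, the floor does not bind and the free-market outcome prevails.
Since the control does not bind, no trades are prevented and deadweight loss is zero.

0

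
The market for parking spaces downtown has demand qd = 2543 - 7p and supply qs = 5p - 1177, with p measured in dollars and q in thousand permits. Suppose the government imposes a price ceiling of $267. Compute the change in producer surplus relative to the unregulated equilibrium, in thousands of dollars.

In a free market, 2543 - 7p = 5p - 1177 gives the equilibrium p* = 310, q* = 373.
Because the ceiling (267) lies below the market-clearing price, it is binding.
At p = 267: qd = 2543 - 7·267 = 674 and qs = 5·267 - 1177 = 158.
Producer surplus without the control is ½ · (310 - 235.4) · 373 = 13912.9.
With the ceiling, producers sell 158 units at 267, so PS = ½ · (267 - 235.4) · 158 = 2496.4.
Change in producer surplus = 2496.4 - 13912.9 = -11416.5.

-11416.5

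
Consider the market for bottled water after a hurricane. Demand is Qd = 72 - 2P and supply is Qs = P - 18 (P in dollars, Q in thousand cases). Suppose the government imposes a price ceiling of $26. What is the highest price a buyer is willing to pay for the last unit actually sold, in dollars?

32

Without the control the market clears where 72 - 2P = P - 18, i.e. P* = 30 and Q* = 12.
The ceiling of 26 is below the equilibrium price 30, so it binds.
At P = 26: Qd = 72 - 2·26 = 20 and Qs = 26 - 18 = 8.
Only 8 units reach the market. On the demand curve, the marginal buyer's willingness to pay at Q = 8 is (72 - 8)/2 = 32.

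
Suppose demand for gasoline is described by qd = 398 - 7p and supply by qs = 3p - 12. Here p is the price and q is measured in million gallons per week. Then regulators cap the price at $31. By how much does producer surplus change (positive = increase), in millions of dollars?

Setting quantity demanded equal to quantity supplied, 398 - 7p = 3p - 12, gives p* = 41 and q* = 111.
Because the ceiling (31) lies below the market-clearing price, it is binding.
At p = 31: qd = 398 - 7·31 = 181 and qs = 3·31 - 12 = 81.
Producer surplus without the control is ½ · (41 - 4) · 111 = 2053.5.
With the ceiling, producers sell 81 units at 31, so PS = ½ · (31 - 4) · 81 = 1093.5.
Change in producer surplus = 1093.5 - 2053.5 = -960.

-960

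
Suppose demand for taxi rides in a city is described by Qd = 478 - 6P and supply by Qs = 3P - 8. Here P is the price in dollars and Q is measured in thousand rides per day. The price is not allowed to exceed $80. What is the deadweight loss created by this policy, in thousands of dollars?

Setting quantity demanded equal to quantity supplied, 478 - 6P = 3P - 8, gives P* = 54 and Q* = 154.
Since 80 is above P* = 54, the ceiling does not bind and the free-market outcome prevails.
Since the control does not bind, no trades are prevented and deadweight loss is zero.

0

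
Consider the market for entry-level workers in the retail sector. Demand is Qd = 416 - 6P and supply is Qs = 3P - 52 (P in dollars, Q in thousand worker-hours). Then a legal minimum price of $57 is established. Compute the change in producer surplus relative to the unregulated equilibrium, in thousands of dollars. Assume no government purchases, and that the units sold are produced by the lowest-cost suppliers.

In a free market, 416 - 6P = 3P - 52 gives the equilibrium P* = 52, Q* = 104.
Since 57 > 52, the floor is binding.
At P = 57: Qd = 416 - 6·57 = 74 and Qs = 3·57 - 52 = 119.
Producer surplus without the control is ½ · (52 - 52/3) · 104 = 5408/3.
With the floor, 74 units are sold at 57. The supply price at Q = 74 is 42, so PS = ½ · [(57 - 52/3) + (57 - 42)] · 74 = 6068/3.
Change in producer surplus = 6068/3 - 5408/3 = 220.

220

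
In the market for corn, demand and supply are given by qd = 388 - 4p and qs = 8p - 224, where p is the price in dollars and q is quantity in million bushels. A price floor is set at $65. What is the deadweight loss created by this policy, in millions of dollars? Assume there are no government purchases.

Without the control the market clears where 388 - 4p = 8p - 224, i.e. p* = 51 and q* = 184.
Since 65 > 51, the floor is binding.
At p = 65: qd = 388 - 4·65 = 128 and qs = 8·65 - 224 = 296.
Quantity traded falls to 128. At q = 128 the demand price is (388 - 128)/4 = 65 and the supply price is (224 + 128)/8 = 44.
Deadweight loss = ½ · (65 - 44) · (184 - 128) = ½ · 21 · 56 = 588.

588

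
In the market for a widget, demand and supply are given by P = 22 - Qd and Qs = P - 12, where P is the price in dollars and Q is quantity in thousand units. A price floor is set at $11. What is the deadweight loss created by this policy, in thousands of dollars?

0

Rearranging demand gives Qd = 22 - P. In a free market, 22 - P = P - 12 gives the equilibrium P* = 17, Q* = 5.
The floor of 11 is below the equilibrium price 17, so it is not binding; the market clears at P* = 17, Q* = 5.
Since the control does not bind, no trades are prevented and deadweight loss is zero.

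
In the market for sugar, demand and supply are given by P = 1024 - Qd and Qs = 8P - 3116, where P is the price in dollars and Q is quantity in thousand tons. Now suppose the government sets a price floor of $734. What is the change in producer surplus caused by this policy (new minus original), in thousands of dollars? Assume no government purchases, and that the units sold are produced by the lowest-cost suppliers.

Rearranging demand gives Qd = 1024 - P. Without the control the market clears where 1024 - P = 8P - 3116, i.e. P* = 460 and Q* = 564.
Since 734 > 460, the floor is binding.
At P = 734: Qd = 1024 - 734 = 290 and Qs = 8·734 - 3116 = 2756.
Producer surplus without the control is ½ · (460 - 389.5) · 564 = 19881.
With the floor, 290 units are sold at 734. The supply price at Q = 290 is 425.75, so PS = ½ · [(734 - 389.5) + (734 - 425.75)] · 290 = 94648.75.
Change in producer surplus = 94648.75 - 19881 = 74767.75.

74767.75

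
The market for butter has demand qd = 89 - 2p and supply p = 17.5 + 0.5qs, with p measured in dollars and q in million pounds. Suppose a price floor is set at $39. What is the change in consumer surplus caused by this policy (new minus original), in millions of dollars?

Rearranging supply gives qs = 2p - 35. Setting quantity demanded equal to quantity supplied, 89 - 2p = 2p - 35, gives p* = 31 and q* = 27.
Because the floor (39) lies above the market-clearing price, it is binding.
At p = 39: qd = 89 - 2·39 = 11 and qs = 2·39 - 35 = 43.
Consumer surplus without the control is ½ · (44.5 - 31) · 27 = 182.25.
With the floor, consumers buy 11 units at 39, so CS = ½ · (44.5 - 39) · 11 = 30.25.
Change in consumer surplus = 30.25 - 182.25 = -152.

-152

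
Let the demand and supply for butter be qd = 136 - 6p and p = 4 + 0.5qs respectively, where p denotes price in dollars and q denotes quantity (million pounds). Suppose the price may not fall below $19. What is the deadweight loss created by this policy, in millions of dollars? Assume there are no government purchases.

12

Rearranging supply gives qs = 2p - 8. In a free market, 136 - 6p = 2p - 8 gives the equilibrium p* = 18, q* = 28.
Since 19 > 18, the floor is binding.
At p = 19: qd = 136 - 6·19 = 22 and qs = 2·19 - 8 = 30.
Quantity traded falls to 22. At q = 22 the demand price is (136 - 22)/6 = 19 and the supply price is (8 + 22)/2 = 15.
Deadweight loss = ½ · (19 - 15) · (28 - 22) = ½ · 4 · 6 = 12.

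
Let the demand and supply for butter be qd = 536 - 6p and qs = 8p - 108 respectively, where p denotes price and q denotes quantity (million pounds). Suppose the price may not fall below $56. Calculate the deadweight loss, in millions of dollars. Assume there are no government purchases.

In a free market, 536 - 6p = 8p - 108 gives the equilibrium p* = 46, q* = 260.
Because the floor (56) lies above the market-clearing price, it is binding.
At p = 56: qd = 536 - 6·56 = 200 and qs = 8·56 - 108 = 340.
Quantity traded falls to 200. At q = 200 the demand price is (536 - 200)/6 = 56 and the supply price is (108 + 200)/8 = 38.5.
Deadweight loss = ½ · (56 - 38.5) · (260 - 200) = ½ · 17.5 · 60 = 525.

525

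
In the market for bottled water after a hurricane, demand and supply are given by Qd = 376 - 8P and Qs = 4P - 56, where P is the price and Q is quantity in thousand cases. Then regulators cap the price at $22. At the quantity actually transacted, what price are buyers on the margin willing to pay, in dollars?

Equilibrium: 376 - 8P = 4P - 56, so 432 = 12P and P* = 36, Q* = 88.
Because the ceiling (22) lies below the market-clearing price, it is binding.
At P = 22: Qd = 376 - 8·22 = 200 and Qs = 4·22 - 56 = 32.
Only 32 units reach the market. On the demand curve, the marginal buyer's willingness to pay at Q = 32 is (376 - 32)/8 = 43.

43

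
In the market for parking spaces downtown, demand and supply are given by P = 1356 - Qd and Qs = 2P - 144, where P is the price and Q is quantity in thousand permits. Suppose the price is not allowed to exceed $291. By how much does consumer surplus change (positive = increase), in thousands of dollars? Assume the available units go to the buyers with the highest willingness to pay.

Rearranging demand gives Qd = 1356 - P. Without the control the market clears where 1356 - P = 2P - 144, i.e. P* = 500 and Q* = 856.
Because the ceiling (291) lies below the market-clearing price, it is binding.
At P = 291: Qd = 1356 - 291 = 1065 and Qs = 2·291 - 144 = 438.
Consumer surplus without the control is ½ · (1356 - 500) · 856 = 366368.
With the ceiling, 438 units are sold at 291 (assume they go to the highest-value buyers). The demand price at Q = 438 is 918, so CS = ½ · [(1356 - 291) + (918 - 291)] · 438 = 370548.
Change in consumer surplus = 370548 - 366368 = 4180.

4180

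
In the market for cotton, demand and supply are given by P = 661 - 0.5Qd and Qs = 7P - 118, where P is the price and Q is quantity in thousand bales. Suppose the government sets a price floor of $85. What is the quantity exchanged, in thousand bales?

Rearranging demand gives Qd = 1322 - 2P. Without the control the market clears where 1322 - 2P = 7P - 118, i.e. P* = 160 and Q* = 1002.
The floor of 85 is below the equilibrium price 160, so it is not binding; the market clears at P* = 160, Q* = 1002.

1002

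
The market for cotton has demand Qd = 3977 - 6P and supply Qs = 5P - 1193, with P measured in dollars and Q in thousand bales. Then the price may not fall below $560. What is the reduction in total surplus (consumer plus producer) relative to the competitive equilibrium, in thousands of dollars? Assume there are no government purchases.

53460

In a free market, 3977 - 6P = 5P - 1193 gives the equilibrium P* = 470, Q* = 1157.
The floor of 560 is above the equilibrium price 470, so it binds.
At P = 560: Qd = 3977 - 6·560 = 617 and Qs = 5·560 - 1193 = 1607.
Quantity traded falls to 617. At Q = 617 the demand price is (3977 - 617)/6 = 560 and the supply price is (1193 + 617)/5 = 362.
Deadweight loss = ½ · (560 - 362) · (1157 - 617) = ½ · 198 · 540 = 53460.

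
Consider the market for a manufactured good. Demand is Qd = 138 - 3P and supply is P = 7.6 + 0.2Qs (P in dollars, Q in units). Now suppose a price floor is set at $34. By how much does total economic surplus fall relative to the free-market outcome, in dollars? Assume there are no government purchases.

345.6

Rearranging supply gives Qs = 5P - 38. Without the control the market clears where 138 - 3P = 5P - 38, i.e. P* = 22 and Q* = 72.
The floor of 34 is above the equilibrium price 22, so it binds.
At P = 34: Qd = 138 - 3·34 = 36 and Qs = 5·34 - 38 = 132.
Quantity traded falls to 36. At Q = 36 the demand price is (138 - 36)/3 = 34 and the supply price is (38 + 36)/5 = 14.8.
Deadweight loss = ½ · (34 - 14.8) · (72 - 36) = ½ · 19.2 · 36 = 345.6.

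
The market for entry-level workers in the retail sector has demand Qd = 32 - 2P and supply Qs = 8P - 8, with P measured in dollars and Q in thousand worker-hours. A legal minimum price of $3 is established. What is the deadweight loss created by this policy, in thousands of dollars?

0

Setting quantity demanded equal to quantity supplied, 32 - 2P = 8P - 8, gives P* = 4 and Q* = 24.
Since 3 is below P* = 4, the floor does not bind and the free-market outcome prevails.
Since the control does not bind, no trades are prevented and deadweight loss is zero.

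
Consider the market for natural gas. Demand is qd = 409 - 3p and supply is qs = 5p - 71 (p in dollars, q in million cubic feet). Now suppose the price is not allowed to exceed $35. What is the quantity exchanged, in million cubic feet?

104

Equilibrium: 409 - 3p = 5p - 71, so 480 = 8p and p* = 60, q* = 229.
The ceiling of 35 is below the equilibrium price 60, so it binds.
At p = 35: qd = 409 - 3·35 = 304 and qs = 5·35 - 71 = 104.
The quantity actually transacted is the short side, supply: 104.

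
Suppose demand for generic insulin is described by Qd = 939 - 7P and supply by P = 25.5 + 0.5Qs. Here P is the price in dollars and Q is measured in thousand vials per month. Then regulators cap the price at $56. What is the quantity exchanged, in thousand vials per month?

Rearranging supply gives Qs = 2P - 51. In a free market, 939 - 7P = 2P - 51 gives the equilibrium P* = 110, Q* = 169.
The ceiling of 56 is below the equilibrium price 110, so it binds.
At P = 56: Qd = 939 - 7·56 = 547 and Qs = 2·56 - 51 = 61.
The quantity actually transacted is the short side, supply: 61.

61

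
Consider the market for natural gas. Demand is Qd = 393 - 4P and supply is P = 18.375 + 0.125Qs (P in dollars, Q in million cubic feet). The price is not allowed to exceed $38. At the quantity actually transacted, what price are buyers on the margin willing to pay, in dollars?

59

Rearranging supply gives Qs = 8P - 147. Without the control the market clears where 393 - 4P = 8P - 147, i.e. P* = 45 and Q* = 213.
Since 38 < 45, the ceiling is binding.
At P = 38: Qd = 393 - 4·38 = 241 and Qs = 8·38 - 147 = 157.
Only 157 units reach the market. On the demand curve, the marginal buyer's willingness to pay at Q = 157 is (393 - 157)/4 = 59.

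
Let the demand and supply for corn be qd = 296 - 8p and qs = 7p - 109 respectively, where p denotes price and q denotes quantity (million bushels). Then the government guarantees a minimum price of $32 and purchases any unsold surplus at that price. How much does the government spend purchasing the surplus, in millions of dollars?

In a free market, 296 - 8p = 7p - 109 gives the equilibrium p* = 27, q* = 80.
Since 32 > 27, the floor is binding.
At p = 32: qd = 296 - 8·32 = 40 and qs = 7·32 - 109 = 115.
Surplus = qs - qd = 75.
Government expenditure = surplus × support price = 75 × 32 = 2400.

2400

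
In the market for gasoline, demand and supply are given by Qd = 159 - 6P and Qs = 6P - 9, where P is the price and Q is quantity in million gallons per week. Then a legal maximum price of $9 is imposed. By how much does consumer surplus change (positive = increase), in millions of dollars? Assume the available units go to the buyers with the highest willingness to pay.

150

Without the control the market clears where 159 - 6P = 6P - 9, i.e. P* = 14 and Q* = 75.
Since 9 < 14, the ceiling is binding.
At P = 9: Qd = 159 - 6·9 = 105 and Qs = 6·9 - 9 = 45.
Consumer surplus without the control is ½ · (26.5 - 14) · 75 = 468.75.
With the ceiling, 45 units are sold at 9 (assume they go to the highest-value buyers). The demand price at Q = 45 is 19, so CS = ½ · [(26.5 - 9) + (19 - 9)] · 45 = 618.75.
Change in consumer surplus = 618.75 - 468.75 = 150.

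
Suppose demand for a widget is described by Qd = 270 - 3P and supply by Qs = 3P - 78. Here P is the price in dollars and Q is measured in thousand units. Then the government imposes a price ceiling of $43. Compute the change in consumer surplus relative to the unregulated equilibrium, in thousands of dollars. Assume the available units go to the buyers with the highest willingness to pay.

427.5

Equilibrium: 270 - 3P = 3P - 78, so 348 = 6P and P* = 58, Q* = 96.
Because the ceiling (43) lies below the market-clearing price, it is binding.
At P = 43: Qd = 270 - 3·43 = 141 and Qs = 3·43 - 78 = 51.
Consumer surplus without the control is ½ · (90 - 58) · 96 = 1536.
With the ceiling, 51 units are sold at 43 (assume they go to the highest-value buyers). The demand price at Q = 51 is 73, so CS = ½ · [(90 - 43) + (73 - 43)] · 51 = 1963.5.
Change in consumer surplus = 1963.5 - 1536 = 427.5.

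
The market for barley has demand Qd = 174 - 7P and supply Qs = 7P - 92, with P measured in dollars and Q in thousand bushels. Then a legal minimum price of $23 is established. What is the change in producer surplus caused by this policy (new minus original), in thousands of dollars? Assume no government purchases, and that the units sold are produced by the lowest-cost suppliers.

Equilibrium: 174 - 7P = 7P - 92, so 266 = 14P and P* = 19, Q* = 41.
The floor of 23 is above the equilibrium price 19, so it binds.
At P = 23: Qd = 174 - 7·23 = 13 and Qs = 7·23 - 92 = 69.
Producer surplus without the control is ½ · (19 - 92/7) · 41 = 1681/14.
With the floor, 13 units are sold at 23. The supply price at Q = 13 is 15, so PS = ½ · [(23 - 92/7) + (23 - 15)] · 13 = 1625/14.
Change in producer surplus = 1625/14 - 1681/14 = -4.

-4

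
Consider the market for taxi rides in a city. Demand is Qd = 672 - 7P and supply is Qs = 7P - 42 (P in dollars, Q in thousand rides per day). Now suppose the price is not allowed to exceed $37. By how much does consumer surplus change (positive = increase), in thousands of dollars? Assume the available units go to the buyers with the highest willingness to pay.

2352

Without the control the market clears where 672 - 7P = 7P - 42, i.e. P* = 51 and Q* = 315.
The ceiling of 37 is below the equilibrium price 51, so it binds.
At P = 37: Qd = 672 - 7·37 = 413 and Qs = 7·37 - 42 = 217.
Consumer surplus without the control is ½ · (96 - 51) · 315 = 7087.5.
With the ceiling, 217 units are sold at 37 (assume they go to the highest-value buyers). The demand price at Q = 217 is 65, so CS = ½ · [(96 - 37) + (65 - 37)] · 217 = 9439.5.
Change in consumer surplus = 9439.5 - 7087.5 = 2352.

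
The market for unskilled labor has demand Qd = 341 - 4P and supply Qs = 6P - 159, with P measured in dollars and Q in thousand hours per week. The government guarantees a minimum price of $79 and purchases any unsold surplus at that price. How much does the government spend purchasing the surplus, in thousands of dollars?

22910

Setting quantity demanded equal to quantity supplied, 341 - 4P = 6P - 159, gives P* = 50 and Q* = 141.
The floor of 79 is above the equilibrium price 50, so it binds.
At P = 79: Qd = 341 - 4·79 = 25 and Qs = 6·79 - 159 = 315.
Surplus = Qs - Qd = 290.
Government expenditure = surplus × support price = 290 × 79 = 22910.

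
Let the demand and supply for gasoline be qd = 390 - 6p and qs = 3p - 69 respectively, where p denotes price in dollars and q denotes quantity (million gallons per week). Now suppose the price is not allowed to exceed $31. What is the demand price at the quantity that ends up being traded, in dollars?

Setting quantity demanded equal to quantity supplied, 390 - 6p = 3p - 69, gives p* = 51 and q* = 84.
Because the ceiling (31) lies below the market-clearing price, it is binding.
At p = 31: qd = 390 - 6·31 = 204 and qs = 3·31 - 69 = 24.
Only 24 units reach the market. On the demand curve, the marginal buyer's willingness to pay at q = 24 is (390 - 24)/6 = 61.

61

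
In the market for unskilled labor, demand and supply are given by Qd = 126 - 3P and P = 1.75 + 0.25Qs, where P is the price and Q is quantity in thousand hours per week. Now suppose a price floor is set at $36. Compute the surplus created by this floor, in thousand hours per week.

119

Rearranging supply gives Qs = 4P - 7. Equilibrium: 126 - 3P = 4P - 7, so 133 = 7P and P* = 19, Q* = 69.
The floor of 36 is above the equilibrium price 19, so it binds.
At P = 36: Qd = 126 - 3·36 = 18 and Qs = 4·36 - 7 = 137.
Surplus = Qs - Qd = 137 - 18 = 119.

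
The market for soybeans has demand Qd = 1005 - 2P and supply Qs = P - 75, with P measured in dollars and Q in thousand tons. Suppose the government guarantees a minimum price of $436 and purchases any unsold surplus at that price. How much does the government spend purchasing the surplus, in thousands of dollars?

99408

In a free market, 1005 - 2P = P - 75 gives the equilibrium P* = 360, Q* = 285.
Since 436 > 360, the floor is binding.
At P = 436: Qd = 1005 - 2·436 = 133 and Qs = 436 - 75 = 361.
Surplus = Qs - Qd = 228.
Government expenditure = surplus × support price = 228 × 436 = 99408.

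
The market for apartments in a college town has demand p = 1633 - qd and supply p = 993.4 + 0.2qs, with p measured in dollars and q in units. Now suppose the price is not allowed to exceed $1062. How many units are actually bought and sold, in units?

343

Rearranging demand gives qd = 1633 - p; rearranging supply gives qs = 5p - 4967. Setting quantity demanded equal to quantity supplied, 1633 - p = 5p - 4967, gives p* = 1100 and q* = 533.
Since 1062 < 1100, the ceiling is binding.
At p = 1062: qd = 1633 - 1062 = 571 and qs = 5·1062 - 4967 = 343.
The quantity actually transacted is the short side, supply: 343.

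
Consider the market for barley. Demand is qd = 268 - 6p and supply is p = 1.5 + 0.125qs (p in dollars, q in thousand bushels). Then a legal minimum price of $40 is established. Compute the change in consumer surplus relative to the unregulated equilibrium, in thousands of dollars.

Rearranging supply gives qs = 8p - 12. In a free market, 268 - 6p = 8p - 12 gives the equilibrium p* = 20, q* = 148.
Since 40 > 20, the floor is binding.
At p = 40: qd = 268 - 6·40 = 28 and qs = 8·40 - 12 = 308.
Consumer surplus without the control is ½ · (134/3 - 20) · 148 = 5476/3.
With the floor, consumers buy 28 units at 40, so CS = ½ · (134/3 - 40) · 28 = 196/3.
Change in consumer surplus = 196/3 - 5476/3 = -1760.

-1760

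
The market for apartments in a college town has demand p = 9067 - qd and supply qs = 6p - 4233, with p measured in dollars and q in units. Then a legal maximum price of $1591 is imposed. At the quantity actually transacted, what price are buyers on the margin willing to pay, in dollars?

Rearranging demand gives qd = 9067 - p. In a free market, 9067 - p = 6p - 4233 gives the equilibrium p* = 1900, q* = 7167.
Because the ceiling (1591) lies below the market-clearing price, it is binding.
At p = 1591: qd = 9067 - 1591 = 7476 and qs = 6·1591 - 4233 = 5313.
Only 5313 units reach the market. On the demand curve, the marginal buyer's willingness to pay at q = 5313 is (9067 - 5313) = 3754.

3754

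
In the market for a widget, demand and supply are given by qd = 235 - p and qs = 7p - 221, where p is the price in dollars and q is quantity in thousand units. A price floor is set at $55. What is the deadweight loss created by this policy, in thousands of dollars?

0

Setting quantity demanded equal to quantity supplied, 235 - p = 7p - 221, gives p* = 57 and q* = 178.
Since 55 is below p* = 57, the floor does not bind and the free-market outcome prevails.
Since the control does not bind, no trades are prevented and deadweight loss is zero.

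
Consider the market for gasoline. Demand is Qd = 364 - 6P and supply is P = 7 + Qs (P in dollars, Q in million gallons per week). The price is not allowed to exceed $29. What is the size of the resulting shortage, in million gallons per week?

168

Rearranging supply gives Qs = P - 7. In a free market, 364 - 6P = P - 7 gives the equilibrium P* = 53, Q* = 46.
Since 29 < 53, the ceiling is binding.
At P = 29: Qd = 364 - 6·29 = 190 and Qs = 29 - 7 = 22.
Shortage = Qd - Qs = 190 - 22 = 168.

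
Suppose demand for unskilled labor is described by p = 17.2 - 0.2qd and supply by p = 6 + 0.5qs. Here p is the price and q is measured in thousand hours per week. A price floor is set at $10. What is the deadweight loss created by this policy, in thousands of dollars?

Rearranging demand gives qd = 86 - 5p; rearranging supply gives qs = 2p - 12. Equilibrium: 86 - 5p = 2p - 12, so 98 = 7p and p* = 14, q* = 16.
The floor of 10 is below the equilibrium price 14, so it is not binding; the market clears at p* = 14, q* = 16.
Since the control does not bind, no trades are prevented and deadweight loss is zero.

0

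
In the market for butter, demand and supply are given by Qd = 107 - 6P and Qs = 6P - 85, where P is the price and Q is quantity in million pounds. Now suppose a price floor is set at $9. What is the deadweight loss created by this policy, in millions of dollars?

In a free market, 107 - 6P = 6P - 85 gives the equilibrium P* = 16, Q* = 11.
Since 9 is below P* = 16, the floor does not bind and the free-market outcome prevails.
Since the control does not bind, no trades are prevented and deadweight loss is zero.

0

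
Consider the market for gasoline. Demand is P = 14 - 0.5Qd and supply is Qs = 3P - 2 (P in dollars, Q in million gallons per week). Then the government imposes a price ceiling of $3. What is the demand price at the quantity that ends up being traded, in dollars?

Rearranging demand gives Qd = 28 - 2P. Without the control the market clears where 28 - 2P = 3P - 2, i.e. P* = 6 and Q* = 16.
The ceiling of 3 is below the equilibrium price 6, so it binds.
At P = 3: Qd = 28 - 2·3 = 22 and Qs = 3·3 - 2 = 7.
Only 7 units reach the market. On the demand curve, the marginal buyer's willingness to pay at Q = 7 is (28 - 7)/2 = 10.5.

10.5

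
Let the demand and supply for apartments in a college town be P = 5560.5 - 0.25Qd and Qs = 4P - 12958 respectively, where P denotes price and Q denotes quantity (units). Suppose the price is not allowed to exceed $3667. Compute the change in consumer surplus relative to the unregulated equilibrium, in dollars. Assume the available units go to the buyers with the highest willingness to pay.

Rearranging demand gives Qd = 22242 - 4P. In a free market, 22242 - 4P = 4P - 12958 gives the equilibrium P* = 4400, Q* = 4642.
Because the ceiling (3667) lies below the market-clearing price, it is binding.
At P = 3667: Qd = 22242 - 4·3667 = 7574 and Qs = 4·3667 - 12958 = 1710.
Consumer surplus without the control is ½ · (5560.5 - 4400) · 4642 = 2693520.5.
With the ceiling, 1710 units are sold at 3667 (assume they go to the highest-value buyers). The demand price at Q = 1710 is 5133, so CS = ½ · [(5560.5 - 3667) + (5133 - 3667)] · 1710 = 2872372.5.
Change in consumer surplus = 2872372.5 - 2693520.5 = 178852.

178852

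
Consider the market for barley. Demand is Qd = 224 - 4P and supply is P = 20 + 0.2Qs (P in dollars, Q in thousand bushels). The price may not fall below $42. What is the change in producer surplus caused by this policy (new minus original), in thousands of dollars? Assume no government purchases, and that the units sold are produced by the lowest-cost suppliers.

Rearranging supply gives Qs = 5P - 100. Equilibrium: 224 - 4P = 5P - 100, so 324 = 9P and P* = 36, Q* = 80.
Because the floor (42) lies above the market-clearing price, it is binding.
At P = 42: Qd = 224 - 4·42 = 56 and Qs = 5·42 - 100 = 110.
Producer surplus without the control is ½ · (36 - 20) · 80 = 640.
With the floor, 56 units are sold at 42. The supply price at Q = 56 is 31.2, so PS = ½ · [(42 - 20) + (42 - 31.2)] · 56 = 918.4.
Change in producer surplus = 918.4 - 640 = 278.4.

278.4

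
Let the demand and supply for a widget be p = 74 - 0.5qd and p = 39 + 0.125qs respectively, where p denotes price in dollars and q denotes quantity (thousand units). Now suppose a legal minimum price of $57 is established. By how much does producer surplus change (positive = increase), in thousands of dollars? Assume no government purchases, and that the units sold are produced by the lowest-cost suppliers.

Rearranging demand gives qd = 148 - 2p; rearranging supply gives qs = 8p - 312. Equilibrium: 148 - 2p = 8p - 312, so 460 = 10p and p* = 46, q* = 56.
The floor of 57 is above the equilibrium price 46, so it binds.
At p = 57: qd = 148 - 2·57 = 34 and qs = 8·57 - 312 = 144.
Producer surplus without the control is ½ · (46 - 39) · 56 = 196.
With the floor, 34 units are sold at 57. The supply price at q = 34 is 43.25, so PS = ½ · [(57 - 39) + (57 - 43.25)] · 34 = 539.75.
Change in producer surplus = 539.75 - 196 = 343.75.

343.75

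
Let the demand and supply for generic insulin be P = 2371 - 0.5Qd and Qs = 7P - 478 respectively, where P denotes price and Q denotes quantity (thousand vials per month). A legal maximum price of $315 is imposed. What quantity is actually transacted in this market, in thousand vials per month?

1727

Rearranging demand gives Qd = 4742 - 2P. Equilibrium: 4742 - 2P = 7P - 478, so 5220 = 9P and P* = 580, Q* = 3582.
Since 315 < 580, the ceiling is binding.
At P = 315: Qd = 4742 - 2·315 = 4112 and Qs = 7·315 - 478 = 1727.
The quantity actually transacted is the short side, supply: 1727.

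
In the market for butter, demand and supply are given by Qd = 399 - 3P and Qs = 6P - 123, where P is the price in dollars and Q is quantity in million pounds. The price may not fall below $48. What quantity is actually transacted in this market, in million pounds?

225

Setting quantity demanded equal to quantity supplied, 399 - 3P = 6P - 123, gives P* = 58 and Q* = 225.
Since 48 is below P* = 58, the floor does not bind and the free-market outcome prevails.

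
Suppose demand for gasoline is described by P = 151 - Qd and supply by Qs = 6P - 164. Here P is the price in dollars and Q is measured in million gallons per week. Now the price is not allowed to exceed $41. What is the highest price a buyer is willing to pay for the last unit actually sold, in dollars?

69

Rearranging demand gives Qd = 151 - P. In a free market, 151 - P = 6P - 164 gives the equilibrium P* = 45, Q* = 106.
Since 41 < 45, the ceiling is binding.
At P = 41: Qd = 151 - 41 = 110 and Qs = 6·41 - 164 = 82.
Only 82 units reach the market. On the demand curve, the marginal buyer's willingness to pay at Q = 82 is (151 - 82) = 69.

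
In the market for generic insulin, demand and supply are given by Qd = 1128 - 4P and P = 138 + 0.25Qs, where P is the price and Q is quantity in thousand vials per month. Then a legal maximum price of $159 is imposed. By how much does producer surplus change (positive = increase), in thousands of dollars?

-9486

Rearranging supply gives Qs = 4P - 552. Without the control the market clears where 1128 - 4P = 4P - 552, i.e. P* = 210 and Q* = 288.
The ceiling of 159 is below the equilibrium price 210, so it binds.
At P = 159: Qd = 1128 - 4·159 = 492 and Qs = 4·159 - 552 = 84.
Producer surplus without the control is ½ · (210 - 138) · 288 = 10368.
With the ceiling, producers sell 84 units at 159, so PS = ½ · (159 - 138) · 84 = 882.
Change in producer surplus = 882 - 10368 = -9486.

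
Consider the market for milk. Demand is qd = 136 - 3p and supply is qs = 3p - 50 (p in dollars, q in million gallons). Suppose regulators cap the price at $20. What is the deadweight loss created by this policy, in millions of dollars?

363

Without the control the market clears where 136 - 3p = 3p - 50, i.e. p* = 31 and q* = 43.
Because the ceiling (20) lies below the market-clearing price, it is binding.
At p = 20: qd = 136 - 3·20 = 76 and qs = 3·20 - 50 = 10.
Quantity traded falls to 10. At q = 10 the demand price is (136 - 10)/3 = 42 and the supply price is (50 + 10)/3 = 20.
Deadweight loss = ½ · (42 - 20) · (43 - 10) = ½ · 22 · 33 = 363.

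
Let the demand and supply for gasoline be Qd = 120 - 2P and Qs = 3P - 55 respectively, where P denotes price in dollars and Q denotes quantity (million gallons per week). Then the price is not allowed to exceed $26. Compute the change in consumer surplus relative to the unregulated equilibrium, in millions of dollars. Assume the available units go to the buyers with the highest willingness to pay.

In a free market, 120 - 2P = 3P - 55 gives the equilibrium P* = 35, Q* = 50.
Because the ceiling (26) lies below the market-clearing price, it is binding.
At P = 26: Qd = 120 - 2·26 = 68 and Qs = 3·26 - 55 = 23.
Consumer surplus without the control is ½ · (60 - 35) · 50 = 625.
With the ceiling, 23 units are sold at 26 (assume they go to the highest-value buyers). The demand price at Q = 23 is 48.5, so CS = ½ · [(60 - 26) + (48.5 - 26)] · 23 = 649.75.
Change in consumer surplus = 649.75 - 625 = 24.75.

24.75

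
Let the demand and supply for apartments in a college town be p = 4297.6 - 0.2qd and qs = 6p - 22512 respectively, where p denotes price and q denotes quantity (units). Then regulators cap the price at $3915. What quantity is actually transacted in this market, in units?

978

Rearranging demand gives qd = 21488 - 5p. Without the control the market clears where 21488 - 5p = 6p - 22512, i.e. p* = 4000 and q* = 1488.
Because the ceiling (3915) lies below the market-clearing price, it is binding.
At p = 3915: qd = 21488 - 5·3915 = 1913 and qs = 6·3915 - 22512 = 978.
The quantity actually transacted is the short side, supply: 978.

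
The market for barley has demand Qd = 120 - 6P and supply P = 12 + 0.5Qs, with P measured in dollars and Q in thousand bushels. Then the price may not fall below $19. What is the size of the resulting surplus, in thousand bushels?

8

Rearranging supply gives Qs = 2P - 24. In a free market, 120 - 6P = 2P - 24 gives the equilibrium P* = 18, Q* = 12.
Since 19 > 18, the floor is binding.
At P = 19: Qd = 120 - 6·19 = 6 and Qs = 2·19 - 24 = 14.
Surplus = Qs - Qd = 14 - 6 = 8.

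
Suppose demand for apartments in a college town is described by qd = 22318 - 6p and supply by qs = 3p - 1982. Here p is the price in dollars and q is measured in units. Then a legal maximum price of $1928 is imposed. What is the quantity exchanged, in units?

3802

Setting quantity demanded equal to quantity supplied, 22318 - 6p = 3p - 1982, gives p* = 2700 and q* = 6118.
Since 1928 < 2700, the ceiling is binding.
At p = 1928: qd = 22318 - 6·1928 = 10750 and qs = 3·1928 - 1982 = 3802.
The quantity actually transacted is the short side, supply: 3802.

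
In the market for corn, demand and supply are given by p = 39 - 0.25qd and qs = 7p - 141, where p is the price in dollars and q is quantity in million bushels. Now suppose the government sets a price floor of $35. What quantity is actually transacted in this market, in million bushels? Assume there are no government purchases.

16

Rearranging demand gives qd = 156 - 4p. Without the control the market clears where 156 - 4p = 7p - 141, i.e. p* = 27 and q* = 48.
The floor of 35 is above the equilibrium price 27, so it binds.
At p = 35: qd = 156 - 4·35 = 16 and qs = 7·35 - 141 = 104.
The quantity actually transacted is the short side, demand: 16.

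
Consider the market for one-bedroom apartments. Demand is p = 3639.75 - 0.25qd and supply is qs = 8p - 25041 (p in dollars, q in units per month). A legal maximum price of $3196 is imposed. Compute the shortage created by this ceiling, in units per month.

1248

Rearranging demand gives qd = 14559 - 4p. Equilibrium: 14559 - 4p = 8p - 25041, so 39600 = 12p and p* = 3300, q* = 1359.
The ceiling of 3196 is below the equilibrium price 3300, so it binds.
At p = 3196: qd = 14559 - 4·3196 = 1775 and qs = 8·3196 - 25041 = 527.
Shortage = qd - qs = 1775 - 527 = 1248.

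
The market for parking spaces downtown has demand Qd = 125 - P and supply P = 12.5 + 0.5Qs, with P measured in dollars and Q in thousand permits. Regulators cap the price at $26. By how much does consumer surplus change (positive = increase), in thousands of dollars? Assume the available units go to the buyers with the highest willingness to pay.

Rearranging supply gives Qs = 2P - 25. Without the control the market clears where 125 - P = 2P - 25, i.e. P* = 50 and Q* = 75.
Since 26 < 50, the ceiling is binding.
At P = 26: Qd = 125 - 26 = 99 and Qs = 2·26 - 25 = 27.
Consumer surplus without the control is ½ · (125 - 50) · 75 = 2812.5.
With the ceiling, 27 units are sold at 26 (assume they go to the highest-value buyers). The demand price at Q = 27 is 98, so CS = ½ · [(125 - 26) + (98 - 26)] · 27 = 2308.5.
Change in consumer surplus = 2308.5 - 2812.5 = -504.

-504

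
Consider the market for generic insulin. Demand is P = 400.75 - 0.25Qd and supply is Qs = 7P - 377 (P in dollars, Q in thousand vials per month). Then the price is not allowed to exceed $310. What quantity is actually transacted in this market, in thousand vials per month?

Rearranging demand gives Qd = 1603 - 4P. Setting quantity demanded equal to quantity supplied, 1603 - 4P = 7P - 377, gives P* = 180 and Q* = 883.
Since 310 is above P* = 180, the ceiling does not bind and the free-market outcome prevails.

883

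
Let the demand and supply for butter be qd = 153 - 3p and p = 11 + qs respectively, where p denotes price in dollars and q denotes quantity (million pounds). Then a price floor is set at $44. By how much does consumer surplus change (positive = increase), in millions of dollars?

Rearranging supply gives qs = p - 11. Equilibrium: 153 - 3p = p - 11, so 164 = 4p and p* = 41, q* = 30.
Because the floor (44) lies above the market-clearing price, it is binding.
At p = 44: qd = 153 - 3·44 = 21 and qs = 44 - 11 = 33.
Consumer surplus without the control is ½ · (51 - 41) · 30 = 150.
With the floor, consumers buy 21 units at 44, so CS = ½ · (51 - 44) · 21 = 73.5.
Change in consumer surplus = 73.5 - 150 = -76.5.

-76.5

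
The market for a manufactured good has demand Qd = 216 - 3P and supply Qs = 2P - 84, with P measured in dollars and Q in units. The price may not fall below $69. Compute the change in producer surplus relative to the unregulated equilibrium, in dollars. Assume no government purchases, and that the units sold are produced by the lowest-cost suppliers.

Equilibrium: 216 - 3P = 2P - 84, so 300 = 5P and P* = 60, Q* = 36.
Since 69 > 60, the floor is binding.
At P = 69: Qd = 216 - 3·69 = 9 and Qs = 2·69 - 84 = 54.
Producer surplus without the control is ½ · (60 - 42) · 36 = 324.
With the floor, 9 units are sold at 69. The supply price at Q = 9 is 46.5, so PS = ½ · [(69 - 42) + (69 - 46.5)] · 9 = 222.75.
Change in producer surplus = 222.75 - 324 = -101.25.

-101.25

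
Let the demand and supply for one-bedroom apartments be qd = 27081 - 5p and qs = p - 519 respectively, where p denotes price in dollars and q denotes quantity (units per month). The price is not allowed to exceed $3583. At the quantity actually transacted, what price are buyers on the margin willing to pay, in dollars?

Without the control the market clears where 27081 - 5p = p - 519, i.e. p* = 4600 and q* = 4081.
Because the ceiling (3583) lies below the market-clearing price, it is binding.
At p = 3583: qd = 27081 - 5·3583 = 9166 and qs = 3583 - 519 = 3064.
Only 3064 units reach the market. On the demand curve, the marginal buyer's willingness to pay at q = 3064 is (27081 - 3064)/5 = 4803.4.

4803.4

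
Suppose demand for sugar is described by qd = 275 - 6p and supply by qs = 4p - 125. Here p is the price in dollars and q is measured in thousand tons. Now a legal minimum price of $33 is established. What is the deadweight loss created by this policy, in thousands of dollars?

Without the control the market clears where 275 - 6p = 4p - 125, i.e. p* = 40 and q* = 35.
Since 33 is below p* = 40, the floor does not bind and the free-market outcome prevails.
Since the control does not bind, no trades are prevented and deadweight loss is zero.

0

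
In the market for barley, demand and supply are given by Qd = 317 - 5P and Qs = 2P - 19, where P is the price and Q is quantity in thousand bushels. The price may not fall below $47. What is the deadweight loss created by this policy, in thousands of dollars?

0

Without the control the market clears where 317 - 5P = 2P - 19, i.e. P* = 48 and Q* = 77.
Since 47 is below P* = 48, the floor does not bind and the free-market outcome prevails.
Since the control does not bind, no trades are prevented and deadweight loss is zero.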